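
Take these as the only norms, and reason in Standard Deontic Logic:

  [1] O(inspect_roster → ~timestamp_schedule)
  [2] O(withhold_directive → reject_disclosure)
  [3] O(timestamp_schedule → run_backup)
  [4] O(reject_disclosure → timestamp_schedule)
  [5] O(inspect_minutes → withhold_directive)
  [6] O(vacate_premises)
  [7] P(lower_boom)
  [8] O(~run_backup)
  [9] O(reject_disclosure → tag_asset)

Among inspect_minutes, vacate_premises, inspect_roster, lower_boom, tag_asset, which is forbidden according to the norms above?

Premise 8 states O(~run_backup) outright.
Premise 3 is O(timestamp_schedule → run_backup); contrapositively O(~run_backup → ~timestamp_schedule). Since O(~run_backup) holds, K gives O(~timestamp_schedule).
Premise 4 is O(reject_disclosure → timestamp_schedule); contrapositively O(~timestamp_schedule → ~reject_disclosure). Since O(~timestamp_schedule) holds, K gives O(~reject_disclosure).
The contrapositive of premise 2 (O(withhold_directive → reject_disclosure)) is O(~reject_disclosure → ~withhold_directive), and O(~reject_disclosure) is already established, so O(~withhold_directive).
The contrapositive of premise 5 (O(inspect_minutes → withhold_directive)) is O(~withhold_directive → ~inspect_minutes), and O(~withhold_directive) is already established, so O(~inspect_minutes).
So O(~inspect_minutes) holds, i.e. inspect_minutes is forbidden. None of the other listed options is forbidden under the premises.

inspect_minutes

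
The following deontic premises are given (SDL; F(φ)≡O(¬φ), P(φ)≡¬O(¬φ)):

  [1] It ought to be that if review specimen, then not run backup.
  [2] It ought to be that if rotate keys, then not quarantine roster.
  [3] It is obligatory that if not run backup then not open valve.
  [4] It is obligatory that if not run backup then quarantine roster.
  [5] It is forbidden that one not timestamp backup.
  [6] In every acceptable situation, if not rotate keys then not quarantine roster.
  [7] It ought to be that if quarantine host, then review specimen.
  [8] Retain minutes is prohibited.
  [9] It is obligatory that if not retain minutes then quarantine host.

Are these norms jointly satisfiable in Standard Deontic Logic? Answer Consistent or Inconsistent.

Inconsistent

Premises 2 and 6 cover both cases: O(rotate_keys → ¬quarantine_roster) and O(¬rotate_keys → ¬quarantine_roster). Since rotate_keys ∨ ¬rotate_keys is a tautology, O(¬quarantine_roster) follows.
Premise 4, O(¬run_backup → quarantine_roster), contraposes to O(¬quarantine_roster → run_backup); with O(¬quarantine_roster) we get O(run_backup).
Premise 1 is O(review_specimen → ¬run_backup); contrapositively O(run_backup → ¬review_specimen). Since O(run_backup) holds, K gives O(¬review_specimen).
The contrapositive of premise 7 (O(quarantine_host → review_specimen)) is O(¬review_specimen → ¬quarantine_host), and O(¬review_specimen) is already established, so O(¬quarantine_host).
Premise 9 is O(¬retain_minutes → quarantine_host); contrapositively O(¬quarantine_host → retain_minutes). Since O(¬quarantine_host) holds, K gives O(retain_minutes).
Yet premise 8 is F(retain_minutes), i.e. O(¬retain_minutes).
We now have both O(retain_minutes) and O(¬retain_minutes) — retain_minutes is simultaneously obligatory and forbidden, violating the D-axiom.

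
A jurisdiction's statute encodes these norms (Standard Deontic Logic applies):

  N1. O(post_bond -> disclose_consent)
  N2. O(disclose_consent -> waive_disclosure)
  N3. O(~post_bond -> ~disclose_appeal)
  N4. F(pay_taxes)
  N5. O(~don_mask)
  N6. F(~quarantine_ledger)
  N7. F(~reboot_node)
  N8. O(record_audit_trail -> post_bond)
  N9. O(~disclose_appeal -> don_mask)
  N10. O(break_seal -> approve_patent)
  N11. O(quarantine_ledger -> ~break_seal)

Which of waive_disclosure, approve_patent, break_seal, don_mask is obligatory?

Premise 5 gives O(~don_mask).
Premise 9 is O(~disclose_appeal -> don_mask); contrapositively O(~don_mask -> disclose_appeal). Since O(~don_mask) holds, K gives O(disclose_appeal).
The contrapositive of premise 3 (O(~post_bond -> ~disclose_appeal)) is O(disclose_appeal -> post_bond), and O(disclose_appeal) is already established, so O(post_bond).
From O(post_bond) and premise 1, O(post_bond -> disclose_consent), we obtain O(disclose_consent).
Premise 2 is O(disclose_consent -> waive_disclosure); since O(disclose_consent), deontic closure gives O(waive_disclosure).
So O(waive_disclosure) holds — waive_disclosure is obligatory. None of the other listed options is made obligatory by any chain of premises.

waive_disclosure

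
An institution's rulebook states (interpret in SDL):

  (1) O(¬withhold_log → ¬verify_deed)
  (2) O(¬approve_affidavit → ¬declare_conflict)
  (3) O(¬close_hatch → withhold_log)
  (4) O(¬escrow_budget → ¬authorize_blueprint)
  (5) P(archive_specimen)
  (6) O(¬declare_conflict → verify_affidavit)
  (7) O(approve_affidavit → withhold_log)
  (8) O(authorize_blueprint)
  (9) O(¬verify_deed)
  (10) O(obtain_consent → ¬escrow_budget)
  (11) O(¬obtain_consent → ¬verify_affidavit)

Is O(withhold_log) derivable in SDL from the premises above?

From premise 8 we have O(authorize_blueprint).
Premise 4, O(¬escrow_budget → ¬authorize_blueprint), contraposes to O(authorize_blueprint → escrow_budget); with O(authorize_blueprint) we get O(escrow_budget).
The contrapositive of premise 10 (O(obtain_consent → ¬escrow_budget)) is O(escrow_budget → ¬obtain_consent), and O(escrow_budget) is already established, so O(¬obtain_consent).
Premise 11 is O(¬obtain_consent → ¬verify_affidavit); since O(¬obtain_consent), deontic closure gives O(¬verify_affidavit).
Premise 6 is O(¬declare_conflict → verify_affidavit); contrapositively O(¬verify_affidavit → declare_conflict). Since O(¬verify_affidavit) holds, K gives O(declare_conflict).
Premise 2 is O(¬approve_affidavit → ¬declare_conflict); contrapositively O(declare_conflict → approve_affidavit). Since O(declare_conflict) holds, K gives O(approve_affidavit).
With premise 7, O(approve_affidavit → withhold_log), the K-axiom yields O(withhold_log).
Premises 1, 3, 5, 9 do not contribute to this derivation.
So O(withhold_log) follows.

Yes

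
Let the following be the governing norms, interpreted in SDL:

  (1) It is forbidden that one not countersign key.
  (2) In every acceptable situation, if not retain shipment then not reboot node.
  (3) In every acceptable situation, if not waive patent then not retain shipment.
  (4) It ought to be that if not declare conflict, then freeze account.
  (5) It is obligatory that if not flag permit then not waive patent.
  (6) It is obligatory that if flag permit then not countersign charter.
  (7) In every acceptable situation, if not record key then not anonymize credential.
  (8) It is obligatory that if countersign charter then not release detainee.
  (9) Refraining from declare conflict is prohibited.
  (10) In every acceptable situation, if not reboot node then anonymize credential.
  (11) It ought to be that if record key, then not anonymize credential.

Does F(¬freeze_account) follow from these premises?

Premise 4 is O(¬declare_conflict → freeze_account), but O(¬declare_conflict) is not derivable from the premises, so it does not yield O(freeze_account).
No other premise forces O(freeze_account). An ideal world satisfying every premise can still have ¬freeze_account true, so F(¬freeze_account) is not derivable.

No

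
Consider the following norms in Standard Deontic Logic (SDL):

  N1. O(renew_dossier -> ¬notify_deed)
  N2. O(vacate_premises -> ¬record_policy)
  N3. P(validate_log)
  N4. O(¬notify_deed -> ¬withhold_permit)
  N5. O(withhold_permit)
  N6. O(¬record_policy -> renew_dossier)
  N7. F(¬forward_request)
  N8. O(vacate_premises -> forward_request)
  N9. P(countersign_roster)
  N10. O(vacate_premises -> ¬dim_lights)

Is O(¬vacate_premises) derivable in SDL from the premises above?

Yes

Premise 5 gives O(withhold_permit).
Premise 4, O(¬notify_deed -> ¬withhold_permit), contraposes to O(withhold_permit -> notify_deed); with O(withhold_permit) we get O(notify_deed).
Premise 1, O(renew_dossier -> ¬notify_deed), contraposes to O(notify_deed -> ¬renew_dossier); with O(notify_deed) we get O(¬renew_dossier).
Premise 6, O(¬record_policy -> renew_dossier), contraposes to O(¬renew_dossier -> record_policy); with O(¬renew_dossier) we get O(record_policy).
The contrapositive of premise 2 (O(vacate_premises -> ¬record_policy)) is O(record_policy -> ¬vacate_premises), and O(record_policy) is already established, so O(¬vacate_premises).
Premises 3, 7, 8, 9, 10 do not contribute to this derivation.
So O(¬vacate_premises) follows.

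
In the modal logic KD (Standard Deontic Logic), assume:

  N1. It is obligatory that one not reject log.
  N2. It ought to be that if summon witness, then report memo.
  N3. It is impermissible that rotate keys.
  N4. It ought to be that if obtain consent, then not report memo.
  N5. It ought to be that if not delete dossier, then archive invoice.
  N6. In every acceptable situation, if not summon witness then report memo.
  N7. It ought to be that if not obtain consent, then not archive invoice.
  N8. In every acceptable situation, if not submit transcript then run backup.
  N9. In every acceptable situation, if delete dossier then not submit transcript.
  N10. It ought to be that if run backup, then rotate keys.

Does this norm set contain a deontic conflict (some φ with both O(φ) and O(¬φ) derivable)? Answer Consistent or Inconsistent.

Premises 2 and 6 are O(summon_witness → report_memo) and O(¬summon_witness → report_memo); every ideal world satisfies summon_witness or ¬summon_witness, so in either case report_memo holds — hence O(report_memo).
Premise 4, O(obtain_consent → ¬report_memo), contraposes to O(report_memo → ¬obtain_consent); with O(report_memo) we get O(¬obtain_consent).
Premise 7 is O(¬obtain_consent → ¬archive_invoice); since O(¬obtain_consent), deontic closure gives O(¬archive_invoice).
Premise 5, O(¬delete_dossier → archive_invoice), contraposes to O(¬archive_invoice → delete_dossier); with O(¬archive_invoice) we get O(delete_dossier).
Premise 9 is O(delete_dossier → ¬submit_transcript); since O(delete_dossier), deontic closure gives O(¬submit_transcript).
Applying K to premise 8 (O(¬submit_transcript → run_backup)) and O(¬submit_transcript) yields O(run_backup).
From O(run_backup) and premise 10, O(run_backup → rotate_keys), we obtain O(rotate_keys).
But premise 3, F(rotate_keys), means O(¬rotate_keys).
We now have both O(rotate_keys) and O(¬rotate_keys) — rotate_keys is simultaneously obligatory and forbidden, violating the D-axiom.

Inconsistent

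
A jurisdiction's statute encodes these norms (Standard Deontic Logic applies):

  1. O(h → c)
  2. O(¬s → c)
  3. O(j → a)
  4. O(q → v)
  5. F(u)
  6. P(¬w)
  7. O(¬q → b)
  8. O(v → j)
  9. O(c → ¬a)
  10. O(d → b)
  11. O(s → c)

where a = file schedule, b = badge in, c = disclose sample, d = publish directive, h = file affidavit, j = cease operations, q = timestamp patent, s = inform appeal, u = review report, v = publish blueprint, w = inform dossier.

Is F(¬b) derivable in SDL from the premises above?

Yes

By case analysis on ¬s: premise 2 gives O(¬s → c) and premise 11 gives O(s → c), so O(c) either way.
Premise 9 is O(c → ¬a); since O(c), deontic closure gives O(¬a).
Premise 3, O(j → a), contraposes to O(¬a → ¬j); with O(¬a) we get O(¬j).
Premise 8 is O(v → j); contrapositively O(¬j → ¬v). Since O(¬j) holds, K gives O(¬v).
The contrapositive of premise 4 (O(q → v)) is O(¬v → ¬q), and O(¬v) is already established, so O(¬q).
From O(¬q) and premise 7, O(¬q → b), we obtain O(b).
Premises 1, 5, 6, 10 do not contribute to this derivation.
So O(b) holds, i.e. F(¬b). The claim follows.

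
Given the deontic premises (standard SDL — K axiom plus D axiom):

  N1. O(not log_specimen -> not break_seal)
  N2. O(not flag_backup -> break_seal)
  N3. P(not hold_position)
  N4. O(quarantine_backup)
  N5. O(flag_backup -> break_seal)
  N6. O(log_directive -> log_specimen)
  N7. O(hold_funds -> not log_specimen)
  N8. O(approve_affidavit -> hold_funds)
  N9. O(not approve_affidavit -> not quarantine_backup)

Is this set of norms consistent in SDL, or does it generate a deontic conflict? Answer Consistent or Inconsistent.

Inconsistent

Premises 5 and 2 are O(flag_backup -> break_seal) and O(not flag_backup -> break_seal); every ideal world satisfies flag_backup or not flag_backup, so in either case break_seal holds — hence O(break_seal).
Premise 1, O(not log_specimen -> not break_seal), contraposes to O(break_seal -> log_specimen); with O(break_seal) we get O(log_specimen).
Premise 7 is O(hold_funds -> not log_specimen); contrapositively O(log_specimen -> not hold_funds). Since O(log_specimen) holds, K gives O(not hold_funds).
Premise 8 is O(approve_affidavit -> hold_funds); contrapositively O(not hold_funds -> not approve_affidavit). Since O(not hold_funds) holds, K gives O(not approve_affidavit).
Applying K to premise 9 (O(not approve_affidavit -> not quarantine_backup)) and O(not approve_affidavit) yields O(not quarantine_backup).
Yet premise 4 states O(quarantine_backup).
We now have both O(not quarantine_backup) and O(quarantine_backup) — quarantine_backup is simultaneously obligatory and forbidden, violating the D-axiom.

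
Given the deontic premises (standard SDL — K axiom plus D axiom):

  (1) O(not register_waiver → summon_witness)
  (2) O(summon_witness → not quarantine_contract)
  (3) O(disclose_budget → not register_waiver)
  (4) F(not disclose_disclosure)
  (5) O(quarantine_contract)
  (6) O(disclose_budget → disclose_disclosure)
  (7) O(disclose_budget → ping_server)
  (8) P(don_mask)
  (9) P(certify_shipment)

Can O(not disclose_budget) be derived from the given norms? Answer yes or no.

From premise 5 we have O(quarantine_contract).
Premise 2 is O(summon_witness → not quarantine_contract); contrapositively O(quarantine_contract → not summon_witness). Since O(quarantine_contract) holds, K gives O(not summon_witness).
The contrapositive of premise 1 (O(not register_waiver → summon_witness)) is O(not summon_witness → register_waiver), and O(not summon_witness) is already established, so O(register_waiver).
Premise 3 is O(disclose_budget → not register_waiver); contrapositively O(register_waiver → not disclose_budget). Since O(register_waiver) holds, K gives O(not disclose_budget).
Premises 4, 6, 7, 8, 9 do not contribute to this derivation.
So O(not disclose_budget) follows.

Yes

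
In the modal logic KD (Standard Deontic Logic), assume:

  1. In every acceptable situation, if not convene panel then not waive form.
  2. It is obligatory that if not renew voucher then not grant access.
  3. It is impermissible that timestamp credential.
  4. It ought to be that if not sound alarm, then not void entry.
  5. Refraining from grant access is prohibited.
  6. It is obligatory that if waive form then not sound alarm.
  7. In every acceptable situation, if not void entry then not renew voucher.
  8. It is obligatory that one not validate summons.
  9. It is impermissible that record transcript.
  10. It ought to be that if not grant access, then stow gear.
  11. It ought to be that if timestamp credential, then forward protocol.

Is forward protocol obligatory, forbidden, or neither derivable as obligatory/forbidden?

Neither

Premise 11 is O(timestamp_credential → forward_protocol), but O(timestamp_credential) is not derivable from the premises, so it does not yield O(forward_protocol).
No premise or chain of K-axiom applications forces O(forward_protocol), and none forces O(¬forward_protocol). So forward_protocol is neither obligatory nor forbidden under these norms.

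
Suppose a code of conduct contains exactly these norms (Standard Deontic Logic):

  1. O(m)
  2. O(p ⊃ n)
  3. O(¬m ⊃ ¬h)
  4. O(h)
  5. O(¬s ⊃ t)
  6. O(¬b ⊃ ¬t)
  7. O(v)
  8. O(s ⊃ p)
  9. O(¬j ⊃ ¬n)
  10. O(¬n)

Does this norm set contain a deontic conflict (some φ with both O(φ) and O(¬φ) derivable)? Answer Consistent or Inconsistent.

Premise 3 is O(¬m ⊃ ¬h), but O(¬m) is not derivable from the premises, so it does not yield O(¬h).
So O(¬h) is not derivable, and the apparent clash with O(h) does not arise.
A world satisfying every obligation exists (e.g. b=true, h=true, j=false, m=true, n=false, p=false, s=false, t=true, v=true); no atom is both obligatory and forbidden, so the set is consistent.

Consistent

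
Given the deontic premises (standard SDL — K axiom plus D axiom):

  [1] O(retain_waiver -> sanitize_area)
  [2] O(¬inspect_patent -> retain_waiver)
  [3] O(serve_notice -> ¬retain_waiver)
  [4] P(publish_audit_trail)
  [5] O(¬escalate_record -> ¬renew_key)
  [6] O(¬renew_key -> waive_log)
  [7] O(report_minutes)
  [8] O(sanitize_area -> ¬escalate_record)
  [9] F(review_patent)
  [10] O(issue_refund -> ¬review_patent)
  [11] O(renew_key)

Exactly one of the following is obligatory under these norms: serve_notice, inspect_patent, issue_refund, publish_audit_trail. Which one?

inspect_patent

From premise 11 we have O(renew_key).
The contrapositive of premise 5 (O(¬escalate_record -> ¬renew_key)) is O(renew_key -> escalate_record), and O(renew_key) is already established, so O(escalate_record).
Premise 8 is O(sanitize_area -> ¬escalate_record); contrapositively O(escalate_record -> ¬sanitize_area). Since O(escalate_record) holds, K gives O(¬sanitize_area).
Premise 1, O(retain_waiver -> sanitize_area), contraposes to O(¬sanitize_area -> ¬retain_waiver); with O(¬sanitize_area) we get O(¬retain_waiver).
The contrapositive of premise 2 (O(¬inspect_patent -> retain_waiver)) is O(¬retain_waiver -> inspect_patent), and O(¬retain_waiver) is already established, so O(inspect_patent).
So O(inspect_patent) holds — inspect_patent is obligatory. None of the other listed options is made obligatory by any chain of premises.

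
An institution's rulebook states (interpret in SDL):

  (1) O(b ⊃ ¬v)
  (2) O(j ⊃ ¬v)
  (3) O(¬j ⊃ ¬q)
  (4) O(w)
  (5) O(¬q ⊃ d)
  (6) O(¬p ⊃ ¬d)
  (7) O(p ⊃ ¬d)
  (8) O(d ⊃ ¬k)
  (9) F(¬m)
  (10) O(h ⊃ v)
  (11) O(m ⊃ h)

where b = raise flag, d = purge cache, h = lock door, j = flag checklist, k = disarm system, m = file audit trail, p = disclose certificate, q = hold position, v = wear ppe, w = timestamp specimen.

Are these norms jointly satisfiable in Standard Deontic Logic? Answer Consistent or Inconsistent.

Premises 6 and 7 are O(¬p ⊃ ¬d) and O(p ⊃ ¬d); every ideal world satisfies ¬p or p, so in either case ¬d holds — hence O(¬d).
Premise 5 is O(¬q ⊃ d); contrapositively O(¬d ⊃ q). Since O(¬d) holds, K gives O(q).
Premise 3 is O(¬j ⊃ ¬q); contrapositively O(q ⊃ j). Since O(q) holds, K gives O(j).
Premise 2 is O(j ⊃ ¬v); since O(j), deontic closure gives O(¬v).
Premise 10 is O(h ⊃ v); contrapositively O(¬v ⊃ ¬h). Since O(¬v) holds, K gives O(¬h).
Premise 11 is O(m ⊃ h); contrapositively O(¬h ⊃ ¬m). Since O(¬h) holds, K gives O(¬m).
However, F(¬m) at premise 9 amounts to O(m).
We now have both O(¬m) and O(m) — m is simultaneously obligatory and forbidden, violating the D-axiom.

Inconsistent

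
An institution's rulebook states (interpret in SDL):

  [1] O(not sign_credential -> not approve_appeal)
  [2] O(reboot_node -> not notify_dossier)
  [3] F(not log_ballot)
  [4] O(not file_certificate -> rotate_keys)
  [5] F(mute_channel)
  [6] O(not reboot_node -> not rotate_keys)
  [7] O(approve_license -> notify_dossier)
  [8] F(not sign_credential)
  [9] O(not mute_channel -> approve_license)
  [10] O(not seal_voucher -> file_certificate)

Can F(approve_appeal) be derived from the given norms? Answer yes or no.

Premise 1 is O(not sign_credential -> not approve_appeal), but O(not sign_credential) is not derivable from the premises, so it does not yield O(not approve_appeal).
No other premise forces O(not approve_appeal). An ideal world satisfying every premise can still have approve_appeal true, so F(approve_appeal) is not derivable.

No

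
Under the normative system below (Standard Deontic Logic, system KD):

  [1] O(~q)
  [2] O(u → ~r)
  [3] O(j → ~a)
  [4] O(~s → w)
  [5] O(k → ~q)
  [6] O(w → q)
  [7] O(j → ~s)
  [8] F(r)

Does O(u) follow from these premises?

Premise 2 is O(u → ~r); even if O(~r) held, inferring O(u) would be affirming the consequent — invalid.
No other premise forces O(u). An ideal world satisfying every premise can still have u false, so O(u) is not derivable.

No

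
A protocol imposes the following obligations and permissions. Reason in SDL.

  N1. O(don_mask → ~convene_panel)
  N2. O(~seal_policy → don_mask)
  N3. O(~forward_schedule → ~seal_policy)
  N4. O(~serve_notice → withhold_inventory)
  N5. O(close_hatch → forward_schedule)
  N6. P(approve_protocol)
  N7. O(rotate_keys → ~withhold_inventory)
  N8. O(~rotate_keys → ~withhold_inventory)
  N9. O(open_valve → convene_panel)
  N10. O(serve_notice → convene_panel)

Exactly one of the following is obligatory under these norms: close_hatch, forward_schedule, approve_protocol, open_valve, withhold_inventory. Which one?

By case analysis on ~rotate_keys: premise 8 gives O(~rotate_keys → ~withhold_inventory) and premise 7 gives O(rotate_keys → ~withhold_inventory), so O(~withhold_inventory) either way.
Premise 4, O(~serve_notice → withhold_inventory), contraposes to O(~withhold_inventory → serve_notice); with O(~withhold_inventory) we get O(serve_notice).
Applying K to premise 10 (O(serve_notice → convene_panel)) and O(serve_notice) yields O(convene_panel).
The contrapositive of premise 1 (O(don_mask → ~convene_panel)) is O(convene_panel → ~don_mask), and O(convene_panel) is already established, so O(~don_mask).
Premise 2 is O(~seal_policy → don_mask); contrapositively O(~don_mask → seal_policy). Since O(~don_mask) holds, K gives O(seal_policy).
Premise 3 is O(~forward_schedule → ~seal_policy); contrapositively O(seal_policy → forward_schedule). Since O(seal_policy) holds, K gives O(forward_schedule).
So O(forward_schedule) holds — forward_schedule is obligatory. None of the other listed options is made obligatory by any chain of premises.

forward_schedule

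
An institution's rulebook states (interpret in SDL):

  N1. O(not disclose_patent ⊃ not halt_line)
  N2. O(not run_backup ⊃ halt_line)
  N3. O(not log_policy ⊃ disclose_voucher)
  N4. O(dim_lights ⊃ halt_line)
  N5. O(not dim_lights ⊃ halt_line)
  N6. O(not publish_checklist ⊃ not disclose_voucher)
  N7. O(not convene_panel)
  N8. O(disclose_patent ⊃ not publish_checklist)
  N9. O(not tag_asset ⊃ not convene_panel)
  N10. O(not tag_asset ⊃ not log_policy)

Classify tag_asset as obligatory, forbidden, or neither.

Obligatory

Premises 4 and 5 are O(dim_lights ⊃ halt_line) and O(not dim_lights ⊃ halt_line); every ideal world satisfies dim_lights or not dim_lights, so in either case halt_line holds — hence O(halt_line).
Premise 1 is O(not disclose_patent ⊃ not halt_line); contrapositively O(halt_line ⊃ disclose_patent). Since O(halt_line) holds, K gives O(disclose_patent).
From O(disclose_patent) and premise 8, O(disclose_patent ⊃ not publish_checklist), we obtain O(not publish_checklist).
With premise 6, O(not publish_checklist ⊃ not disclose_voucher), the K-axiom yields O(not disclose_voucher).
Premise 3 is O(not log_policy ⊃ disclose_voucher); contrapositively O(not disclose_voucher ⊃ log_policy). Since O(not disclose_voucher) holds, K gives O(log_policy).
Premise 10 is O(not tag_asset ⊃ not log_policy); contrapositively O(log_policy ⊃ tag_asset). Since O(log_policy) holds, K gives O(tag_asset).
Premises 2, 7, 9 do not contribute to this derivation.
Hence tag_asset is obligatory.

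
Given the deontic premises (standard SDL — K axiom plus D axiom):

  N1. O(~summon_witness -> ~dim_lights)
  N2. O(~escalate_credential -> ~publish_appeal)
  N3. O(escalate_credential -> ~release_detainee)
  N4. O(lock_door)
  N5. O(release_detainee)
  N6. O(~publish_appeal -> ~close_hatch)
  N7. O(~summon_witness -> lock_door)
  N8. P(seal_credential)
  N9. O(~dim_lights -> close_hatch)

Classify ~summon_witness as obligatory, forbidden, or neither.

Forbidden

Premise 5 gives O(release_detainee).
Premise 3, O(escalate_credential -> ~release_detainee), contraposes to O(release_detainee -> ~escalate_credential); with O(release_detainee) we get O(~escalate_credential).
Applying K to premise 2 (O(~escalate_credential -> ~publish_appeal)) and O(~escalate_credential) yields O(~publish_appeal).
Applying K to premise 6 (O(~publish_appeal -> ~close_hatch)) and O(~publish_appeal) yields O(~close_hatch).
The contrapositive of premise 9 (O(~dim_lights -> close_hatch)) is O(~close_hatch -> dim_lights), and O(~close_hatch) is already established, so O(dim_lights).
Premise 1 is O(~summon_witness -> ~dim_lights); contrapositively O(dim_lights -> summon_witness). Since O(dim_lights) holds, K gives O(summon_witness).
Premises 4, 7, 8 do not contribute to this derivation.
Thus O(summon_witness), which is F(~summon_witness): ~summon_witness is forbidden.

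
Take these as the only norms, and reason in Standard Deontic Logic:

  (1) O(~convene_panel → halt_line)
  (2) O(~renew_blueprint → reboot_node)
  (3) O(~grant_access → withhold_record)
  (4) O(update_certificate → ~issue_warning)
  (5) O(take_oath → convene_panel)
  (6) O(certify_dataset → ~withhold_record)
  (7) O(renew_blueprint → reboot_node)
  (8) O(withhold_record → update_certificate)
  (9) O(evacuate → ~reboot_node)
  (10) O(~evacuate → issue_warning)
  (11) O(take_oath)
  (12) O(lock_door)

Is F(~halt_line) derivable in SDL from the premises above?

No

Premise 1 is O(~convene_panel → halt_line), but O(~convene_panel) is not derivable from the premises, so it does not yield O(halt_line).
No other premise forces O(halt_line). An ideal world satisfying every premise can still have ~halt_line true, so F(~halt_line) is not derivable.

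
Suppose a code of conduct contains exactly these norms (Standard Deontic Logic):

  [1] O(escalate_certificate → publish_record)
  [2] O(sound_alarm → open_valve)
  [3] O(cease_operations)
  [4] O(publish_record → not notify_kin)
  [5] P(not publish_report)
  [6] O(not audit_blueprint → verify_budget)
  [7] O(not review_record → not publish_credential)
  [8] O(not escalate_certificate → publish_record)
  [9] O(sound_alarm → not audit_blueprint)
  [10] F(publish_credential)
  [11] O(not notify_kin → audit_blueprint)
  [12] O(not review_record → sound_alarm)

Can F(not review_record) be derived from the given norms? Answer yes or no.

Yes

Premises 8 and 1 cover both cases: O(not escalate_certificate → publish_record) and O(escalate_certificate → publish_record). Since not escalate_certificate ∨ escalate_certificate is a tautology, O(publish_record) follows.
From O(publish_record) and premise 4, O(publish_record → not notify_kin), we obtain O(not notify_kin).
From O(not notify_kin) and premise 11, O(not notify_kin → audit_blueprint), we obtain O(audit_blueprint).
Premise 9 is O(sound_alarm → not audit_blueprint); contrapositively O(audit_blueprint → not sound_alarm). Since O(audit_blueprint) holds, K gives O(not sound_alarm).
The contrapositive of premise 12 (O(not review_record → sound_alarm)) is O(not sound_alarm → review_record), and O(not sound_alarm) is already established, so O(review_record).
Premises 2, 3, 5, 6, 7, 10 do not contribute to this derivation.
So O(review_record) holds, i.e. F(not review_record). The claim follows.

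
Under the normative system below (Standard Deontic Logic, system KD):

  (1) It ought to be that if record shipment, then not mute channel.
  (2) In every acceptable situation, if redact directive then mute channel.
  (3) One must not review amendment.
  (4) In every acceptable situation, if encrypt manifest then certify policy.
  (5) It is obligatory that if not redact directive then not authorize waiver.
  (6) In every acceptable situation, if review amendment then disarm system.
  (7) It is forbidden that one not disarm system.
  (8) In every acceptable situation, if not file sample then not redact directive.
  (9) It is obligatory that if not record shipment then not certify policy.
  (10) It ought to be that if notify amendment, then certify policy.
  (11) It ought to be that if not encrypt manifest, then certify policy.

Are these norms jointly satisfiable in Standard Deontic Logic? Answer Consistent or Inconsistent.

Consistent

Premise 6 is O(review_amendment → disarm_system); even if O(disarm_system) held, inferring O(review_amendment) would be affirming the consequent — invalid.
So O(review_amendment) is not derivable, and the apparent clash with O(¬review_amendment) does not arise.
A world satisfying every obligation exists (e.g. authorize_waiver=false, certify_policy=true, disarm_system=true, encrypt_manifest=false, file_sample=false, mute_channel=false, notify_amendment=false, record_shipment=true, redact_directive=false, review_amendment=false); no atom is both obligatory and forbidden, so the set is consistent.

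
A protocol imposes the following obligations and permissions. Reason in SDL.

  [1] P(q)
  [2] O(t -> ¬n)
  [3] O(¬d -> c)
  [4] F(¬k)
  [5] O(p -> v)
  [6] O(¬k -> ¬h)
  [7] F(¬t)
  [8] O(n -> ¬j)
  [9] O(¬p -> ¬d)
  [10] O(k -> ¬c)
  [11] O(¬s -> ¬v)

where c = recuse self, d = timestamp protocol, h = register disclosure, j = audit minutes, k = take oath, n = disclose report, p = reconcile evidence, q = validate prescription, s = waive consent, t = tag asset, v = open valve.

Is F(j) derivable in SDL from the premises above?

No

Premise 8 is O(n -> ¬j), but O(n) is not derivable from the premises, so it does not yield O(¬j).
No other premise forces O(¬j). An ideal world satisfying every premise can still have j true, so F(j) is not derivable.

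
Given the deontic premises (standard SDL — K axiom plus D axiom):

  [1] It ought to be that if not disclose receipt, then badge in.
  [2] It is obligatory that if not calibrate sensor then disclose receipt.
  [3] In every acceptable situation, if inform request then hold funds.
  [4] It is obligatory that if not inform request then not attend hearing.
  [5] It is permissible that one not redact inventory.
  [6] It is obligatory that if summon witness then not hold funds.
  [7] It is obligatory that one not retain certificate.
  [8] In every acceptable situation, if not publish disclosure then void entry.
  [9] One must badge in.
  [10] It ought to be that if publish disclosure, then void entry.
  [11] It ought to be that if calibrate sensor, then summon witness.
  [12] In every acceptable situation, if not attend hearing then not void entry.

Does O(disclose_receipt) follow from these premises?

Premises 10 and 8 are O(publish_disclosure → void_entry) and O(¬publish_disclosure → void_entry); every ideal world satisfies publish_disclosure or ¬publish_disclosure, so in either case void_entry holds — hence O(void_entry).
The contrapositive of premise 12 (O(¬attend_hearing → ¬void_entry)) is O(void_entry → attend_hearing), and O(void_entry) is already established, so O(attend_hearing).
Premise 4 is O(¬inform_request → ¬attend_hearing); contrapositively O(attend_hearing → inform_request). Since O(attend_hearing) holds, K gives O(inform_request).
From O(inform_request) and premise 3, O(inform_request → hold_funds), we obtain O(hold_funds).
The contrapositive of premise 6 (O(summon_witness → ¬hold_funds)) is O(hold_funds → ¬summon_witness), and O(hold_funds) is already established, so O(¬summon_witness).
Premise 11, O(calibrate_sensor → summon_witness), contraposes to O(¬summon_witness → ¬calibrate_sensor); with O(¬summon_witness) we get O(¬calibrate_sensor).
Applying K to premise 2 (O(¬calibrate_sensor → disclose_receipt)) and O(¬calibrate_sensor) yields O(disclose_receipt).
Premises 1, 5, 7, 9 do not contribute to this derivation.
So O(disclose_receipt) follows.

Yes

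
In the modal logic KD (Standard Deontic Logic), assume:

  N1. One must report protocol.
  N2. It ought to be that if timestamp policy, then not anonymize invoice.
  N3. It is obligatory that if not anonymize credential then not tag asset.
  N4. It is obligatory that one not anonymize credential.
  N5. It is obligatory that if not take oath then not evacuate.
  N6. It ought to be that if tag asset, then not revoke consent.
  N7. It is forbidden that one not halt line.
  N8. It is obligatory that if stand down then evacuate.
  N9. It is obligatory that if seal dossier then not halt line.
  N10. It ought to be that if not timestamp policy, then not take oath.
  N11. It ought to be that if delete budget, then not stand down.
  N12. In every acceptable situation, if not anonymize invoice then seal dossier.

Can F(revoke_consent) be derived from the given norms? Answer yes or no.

No

Premise 6 is O(tag_asset → ¬revoke_consent), but O(tag_asset) is not derivable from the premises, so it does not yield O(¬revoke_consent).
No other premise forces O(¬revoke_consent). An ideal world satisfying every premise can still have revoke_consent true, so F(revoke_consent) is not derivable.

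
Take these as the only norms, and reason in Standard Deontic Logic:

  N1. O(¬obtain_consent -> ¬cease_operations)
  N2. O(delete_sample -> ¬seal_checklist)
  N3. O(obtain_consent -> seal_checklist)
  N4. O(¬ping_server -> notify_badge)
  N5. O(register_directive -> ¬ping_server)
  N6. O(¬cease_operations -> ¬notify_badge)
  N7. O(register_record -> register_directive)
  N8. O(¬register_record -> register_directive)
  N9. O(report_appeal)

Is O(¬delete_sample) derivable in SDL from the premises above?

Yes

By case analysis on ¬register_record: premise 8 gives O(¬register_record -> register_directive) and premise 7 gives O(register_record -> register_directive), so O(register_directive) either way.
Premise 5 is O(register_directive -> ¬ping_server); since O(register_directive), deontic closure gives O(¬ping_server).
With premise 4, O(¬ping_server -> notify_badge), the K-axiom yields O(notify_badge).
Premise 6, O(¬cease_operations -> ¬notify_badge), contraposes to O(notify_badge -> cease_operations); with O(notify_badge) we get O(cease_operations).
The contrapositive of premise 1 (O(¬obtain_consent -> ¬cease_operations)) is O(cease_operations -> obtain_consent), and O(cease_operations) is already established, so O(obtain_consent).
With premise 3, O(obtain_consent -> seal_checklist), the K-axiom yields O(seal_checklist).
Premise 2, O(delete_sample -> ¬seal_checklist), contraposes to O(seal_checklist -> ¬delete_sample); with O(seal_checklist) we get O(¬delete_sample).
Premise 9 does not contribute to this derivation.
So O(¬delete_sample) follows.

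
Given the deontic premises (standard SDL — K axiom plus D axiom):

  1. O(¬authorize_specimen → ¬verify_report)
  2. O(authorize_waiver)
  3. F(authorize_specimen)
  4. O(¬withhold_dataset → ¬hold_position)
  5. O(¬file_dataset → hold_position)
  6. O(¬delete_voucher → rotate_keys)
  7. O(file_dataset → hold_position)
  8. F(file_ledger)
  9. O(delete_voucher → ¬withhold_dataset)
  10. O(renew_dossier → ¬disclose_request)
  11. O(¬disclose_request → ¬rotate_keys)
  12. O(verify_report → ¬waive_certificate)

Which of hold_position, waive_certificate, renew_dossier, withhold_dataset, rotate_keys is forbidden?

renew_dossier

By case analysis on ¬file_dataset: premise 5 gives O(¬file_dataset → hold_position) and premise 7 gives O(file_dataset → hold_position), so O(hold_position) either way.
Premise 4 is O(¬withhold_dataset → ¬hold_position); contrapositively O(hold_position → withhold_dataset). Since O(hold_position) holds, K gives O(withhold_dataset).
Premise 9, O(delete_voucher → ¬withhold_dataset), contraposes to O(withhold_dataset → ¬delete_voucher); with O(withhold_dataset) we get O(¬delete_voucher).
From O(¬delete_voucher) and premise 6, O(¬delete_voucher → rotate_keys), we obtain O(rotate_keys).
Premise 11, O(¬disclose_request → ¬rotate_keys), contraposes to O(rotate_keys → disclose_request); with O(rotate_keys) we get O(disclose_request).
The contrapositive of premise 10 (O(renew_dossier → ¬disclose_request)) is O(disclose_request → ¬renew_dossier), and O(disclose_request) is already established, so O(¬renew_dossier).
So O(¬renew_dossier) holds, i.e. renew_dossier is forbidden. None of the other listed options is forbidden under the premises.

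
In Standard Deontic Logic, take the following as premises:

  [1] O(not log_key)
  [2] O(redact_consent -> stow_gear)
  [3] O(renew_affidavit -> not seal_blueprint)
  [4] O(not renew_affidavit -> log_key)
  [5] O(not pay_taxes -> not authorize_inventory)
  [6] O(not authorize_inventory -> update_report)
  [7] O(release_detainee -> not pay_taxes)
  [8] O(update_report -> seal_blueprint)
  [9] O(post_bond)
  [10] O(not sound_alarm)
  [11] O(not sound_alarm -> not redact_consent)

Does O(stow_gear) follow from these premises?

No

Premise 2 is O(redact_consent -> stow_gear), but O(redact_consent) is not derivable from the premises, so it does not yield O(stow_gear).
No other premise forces O(stow_gear). An ideal world satisfying every premise can still have stow_gear false, so O(stow_gear) is not derivable.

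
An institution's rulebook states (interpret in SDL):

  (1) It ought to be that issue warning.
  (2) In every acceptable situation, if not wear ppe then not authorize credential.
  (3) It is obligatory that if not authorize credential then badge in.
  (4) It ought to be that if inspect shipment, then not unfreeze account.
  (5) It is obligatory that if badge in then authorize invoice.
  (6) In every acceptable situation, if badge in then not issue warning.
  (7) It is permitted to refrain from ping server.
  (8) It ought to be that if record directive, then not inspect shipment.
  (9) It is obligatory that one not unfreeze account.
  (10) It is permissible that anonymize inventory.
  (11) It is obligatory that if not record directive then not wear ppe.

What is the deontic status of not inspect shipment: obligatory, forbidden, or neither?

Premise 1 gives O(issue_warning).
Premise 6, O(badge_in → ¬issue_warning), contraposes to O(issue_warning → ¬badge_in); with O(issue_warning) we get O(¬badge_in).
Premise 3 is O(¬authorize_credential → badge_in); contrapositively O(¬badge_in → authorize_credential). Since O(¬badge_in) holds, K gives O(authorize_credential).
Premise 2, O(¬wear_ppe → ¬authorize_credential), contraposes to O(authorize_credential → wear_ppe); with O(authorize_credential) we get O(wear_ppe).
Premise 11 is O(¬record_directive → ¬wear_ppe); contrapositively O(wear_ppe → record_directive). Since O(wear_ppe) holds, K gives O(record_directive).
Applying K to premise 8 (O(record_directive → ¬inspect_shipment)) and O(record_directive) yields O(¬inspect_shipment).
Premises 4, 5, 7, 9, 10 do not contribute to this derivation.
Hence ¬inspect_shipment is obligatory.

Obligatory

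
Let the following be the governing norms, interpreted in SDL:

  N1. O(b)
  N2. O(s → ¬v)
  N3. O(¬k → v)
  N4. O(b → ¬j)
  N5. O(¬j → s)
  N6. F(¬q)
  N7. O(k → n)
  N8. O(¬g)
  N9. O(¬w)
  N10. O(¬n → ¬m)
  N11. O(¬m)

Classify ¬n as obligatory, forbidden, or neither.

From premise 1 we have O(b).
With premise 4, O(b → ¬j), the K-axiom yields O(¬j).
Premise 5 is O(¬j → s); since O(¬j), deontic closure gives O(s).
Premise 2 is O(s → ¬v); since O(s), deontic closure gives O(¬v).
The contrapositive of premise 3 (O(¬k → v)) is O(¬v → k), and O(¬v) is already established, so O(k).
Premise 7 is O(k → n); since O(k), deontic closure gives O(n).
Premises 6, 8, 9, 10, 11 do not contribute to this derivation.
Thus O(n), which is F(¬n): ¬n is forbidden.

Forbidden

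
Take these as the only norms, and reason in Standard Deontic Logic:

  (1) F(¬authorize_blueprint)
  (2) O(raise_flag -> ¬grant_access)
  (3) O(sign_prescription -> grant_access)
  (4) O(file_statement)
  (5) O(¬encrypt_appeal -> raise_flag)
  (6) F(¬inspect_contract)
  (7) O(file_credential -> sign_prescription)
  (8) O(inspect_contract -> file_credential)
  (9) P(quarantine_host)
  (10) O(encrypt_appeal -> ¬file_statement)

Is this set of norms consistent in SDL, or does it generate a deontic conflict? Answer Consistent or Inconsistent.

Premise 4 gives O(file_statement).
Premise 10, O(encrypt_appeal -> ¬file_statement), contraposes to O(file_statement -> ¬encrypt_appeal); with O(file_statement) we get O(¬encrypt_appeal).
From O(¬encrypt_appeal) and premise 5, O(¬encrypt_appeal -> raise_flag), we obtain O(raise_flag).
From O(raise_flag) and premise 2, O(raise_flag -> ¬grant_access), we obtain O(¬grant_access).
Premise 3, O(sign_prescription -> grant_access), contraposes to O(¬grant_access -> ¬sign_prescription); with O(¬grant_access) we get O(¬sign_prescription).
Premise 7 is O(file_credential -> sign_prescription); contrapositively O(¬sign_prescription -> ¬file_credential). Since O(¬sign_prescription) holds, K gives O(¬file_credential).
Premise 8, O(inspect_contract -> file_credential), contraposes to O(¬file_credential -> ¬inspect_contract); with O(¬file_credential) we get O(¬inspect_contract).
However, F(¬inspect_contract) at premise 6 amounts to O(inspect_contract).
We now have both O(¬inspect_contract) and O(inspect_contract) — inspect_contract is simultaneously obligatory and forbidden, violating the D-axiom.

Inconsistent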